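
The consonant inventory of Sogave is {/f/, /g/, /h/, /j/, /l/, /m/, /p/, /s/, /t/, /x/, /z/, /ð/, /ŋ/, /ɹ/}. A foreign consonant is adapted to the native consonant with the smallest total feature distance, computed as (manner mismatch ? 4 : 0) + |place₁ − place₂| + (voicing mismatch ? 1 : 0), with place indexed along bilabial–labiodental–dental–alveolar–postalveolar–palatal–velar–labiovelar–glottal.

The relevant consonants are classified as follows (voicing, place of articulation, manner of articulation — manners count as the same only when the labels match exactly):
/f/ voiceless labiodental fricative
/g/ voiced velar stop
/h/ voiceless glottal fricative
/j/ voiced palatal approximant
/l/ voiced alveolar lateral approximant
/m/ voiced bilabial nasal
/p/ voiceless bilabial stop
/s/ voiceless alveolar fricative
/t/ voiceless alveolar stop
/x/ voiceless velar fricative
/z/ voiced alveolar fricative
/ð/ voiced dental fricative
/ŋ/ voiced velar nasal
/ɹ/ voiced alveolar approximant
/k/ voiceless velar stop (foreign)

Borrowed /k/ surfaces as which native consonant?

/g/ is closest: same manner (stop), place distance 0 (velar→velar), voicing differs (+1); total 1. Next closest is /t/ at distance 3.

g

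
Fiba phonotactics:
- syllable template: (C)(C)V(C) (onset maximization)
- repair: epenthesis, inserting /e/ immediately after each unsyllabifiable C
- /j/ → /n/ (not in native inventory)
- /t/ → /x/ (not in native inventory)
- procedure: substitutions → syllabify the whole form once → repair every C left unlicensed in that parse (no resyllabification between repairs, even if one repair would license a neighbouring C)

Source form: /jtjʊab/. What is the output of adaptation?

Substitution: /j/ → /n/, /t/ → /x/, giving /nxnʊab/.
Syllabifying with onset maximization leaves /n/ stranded (at most one coda consonant is licensed; onsets may contain at most 2 consonants).
Each unlicensed consonant becomes the onset of a new syllable: /n/ → /ne/.

nexnʊab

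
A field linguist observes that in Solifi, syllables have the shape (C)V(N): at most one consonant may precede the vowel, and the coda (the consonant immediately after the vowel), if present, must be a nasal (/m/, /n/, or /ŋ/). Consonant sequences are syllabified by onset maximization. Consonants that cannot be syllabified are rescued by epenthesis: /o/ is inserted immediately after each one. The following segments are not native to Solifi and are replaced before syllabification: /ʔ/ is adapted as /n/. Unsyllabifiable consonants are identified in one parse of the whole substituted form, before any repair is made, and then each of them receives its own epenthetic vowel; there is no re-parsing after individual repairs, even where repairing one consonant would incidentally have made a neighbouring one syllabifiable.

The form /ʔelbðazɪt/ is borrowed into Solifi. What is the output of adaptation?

Substitution: /ʔ/ → /n/, giving /nelbðazɪt/.
The consonants /l/, /b/, /t/ cannot be parsed into a legal (C)V(N) syllable (only a nasal (/m/, /n/, or /ŋ/) is licensed in coda position; onsets are limited to one consonant).
Epenthesis after each stranded consonant: /l/ → /lo/, /b/ → /bo/, /t/ → /to/.

neloboðazɪto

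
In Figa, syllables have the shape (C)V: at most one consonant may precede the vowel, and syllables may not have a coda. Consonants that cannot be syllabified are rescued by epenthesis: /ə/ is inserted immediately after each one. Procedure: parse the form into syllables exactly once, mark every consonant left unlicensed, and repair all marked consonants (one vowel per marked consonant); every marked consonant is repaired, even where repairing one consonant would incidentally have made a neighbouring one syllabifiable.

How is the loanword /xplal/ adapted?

Syllabifying with onset maximization leaves /x/, /p/, /l/ stranded (no codas are permitted; onsets are limited to one consonant).
Epenthesis after each stranded consonant: /x/ → /xə/, /p/ → /pə/, /l/ → /lə/.

xəpəlalə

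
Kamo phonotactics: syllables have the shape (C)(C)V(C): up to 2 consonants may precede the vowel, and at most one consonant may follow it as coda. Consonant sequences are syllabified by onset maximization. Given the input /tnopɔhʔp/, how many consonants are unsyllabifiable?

Syllabifying with onset maximization leaves /ʔ/, /p/ stranded (at most one coda consonant is licensed; onsets may contain at most 2 consonants).

2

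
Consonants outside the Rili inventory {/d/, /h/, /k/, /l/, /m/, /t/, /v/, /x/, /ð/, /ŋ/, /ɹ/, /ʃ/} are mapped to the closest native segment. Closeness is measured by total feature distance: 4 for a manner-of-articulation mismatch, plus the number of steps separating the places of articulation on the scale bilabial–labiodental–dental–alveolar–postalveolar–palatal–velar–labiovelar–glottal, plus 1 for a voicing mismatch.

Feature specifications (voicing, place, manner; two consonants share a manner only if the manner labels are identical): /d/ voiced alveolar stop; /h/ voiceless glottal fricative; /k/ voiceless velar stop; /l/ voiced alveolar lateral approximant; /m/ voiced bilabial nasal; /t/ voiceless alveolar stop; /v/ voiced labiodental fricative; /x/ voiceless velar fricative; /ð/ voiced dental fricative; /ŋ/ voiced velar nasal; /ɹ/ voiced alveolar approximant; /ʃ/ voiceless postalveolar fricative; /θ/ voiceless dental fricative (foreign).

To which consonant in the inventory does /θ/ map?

/ð/ is closest: same manner (fricative), place distance 0 (dental→dental), voicing differs (+1); total 1. Next closest is /v/ at distance 2.

ð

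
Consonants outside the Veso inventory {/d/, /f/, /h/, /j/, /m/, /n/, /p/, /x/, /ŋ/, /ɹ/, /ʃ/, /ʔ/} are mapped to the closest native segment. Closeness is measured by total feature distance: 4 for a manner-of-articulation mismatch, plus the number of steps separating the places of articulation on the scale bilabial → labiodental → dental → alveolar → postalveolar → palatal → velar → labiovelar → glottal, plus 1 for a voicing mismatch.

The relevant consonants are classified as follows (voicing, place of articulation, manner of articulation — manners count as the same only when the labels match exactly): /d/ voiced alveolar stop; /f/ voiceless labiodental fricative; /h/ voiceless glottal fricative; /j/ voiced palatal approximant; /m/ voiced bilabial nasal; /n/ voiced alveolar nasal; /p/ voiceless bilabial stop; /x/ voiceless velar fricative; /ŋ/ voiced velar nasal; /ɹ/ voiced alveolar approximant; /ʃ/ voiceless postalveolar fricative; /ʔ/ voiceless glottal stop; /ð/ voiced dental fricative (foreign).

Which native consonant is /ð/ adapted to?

f

/f/ is closest: same manner (fricative), place distance 1 (dental→labiodental), voicing differs (+1); total 2. Next closest is /ʃ/ at distance 3.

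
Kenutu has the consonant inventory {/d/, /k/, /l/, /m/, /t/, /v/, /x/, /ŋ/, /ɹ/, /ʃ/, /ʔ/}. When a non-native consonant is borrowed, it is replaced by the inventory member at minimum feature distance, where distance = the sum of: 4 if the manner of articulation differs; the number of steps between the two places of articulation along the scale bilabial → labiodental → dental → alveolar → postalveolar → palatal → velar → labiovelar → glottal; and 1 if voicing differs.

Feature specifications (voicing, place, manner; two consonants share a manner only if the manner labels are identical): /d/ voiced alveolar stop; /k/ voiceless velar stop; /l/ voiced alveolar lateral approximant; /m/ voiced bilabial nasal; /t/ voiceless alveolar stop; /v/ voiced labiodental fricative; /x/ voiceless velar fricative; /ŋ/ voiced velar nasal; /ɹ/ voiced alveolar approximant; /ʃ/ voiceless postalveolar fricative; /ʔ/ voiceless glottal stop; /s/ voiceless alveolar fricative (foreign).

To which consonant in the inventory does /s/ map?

ʃ

/ʃ/ is closest: same manner (fricative), place distance 1 (alveolar→postalveolar), same voicing; total 1. Next closest is /v/ at distance 3.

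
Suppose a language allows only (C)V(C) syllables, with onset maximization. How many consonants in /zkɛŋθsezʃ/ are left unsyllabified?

3

Syllabifying with onset maximization leaves /z/, /θ/, /ʃ/ stranded (at most one coda consonant is licensed; onsets are limited to one consonant).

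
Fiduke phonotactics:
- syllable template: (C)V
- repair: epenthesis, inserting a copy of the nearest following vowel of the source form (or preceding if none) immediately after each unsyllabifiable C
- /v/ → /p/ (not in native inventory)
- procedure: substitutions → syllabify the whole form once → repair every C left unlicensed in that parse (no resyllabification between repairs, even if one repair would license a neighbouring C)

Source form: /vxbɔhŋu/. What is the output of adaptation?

pɔxɔbɔhuŋu

Substitution: /v/ → /p/, giving /pxbɔhŋu/.
The consonants /p/, /x/, /h/ cannot be parsed into a legal (C)V syllable (no codas are permitted; onsets are limited to one consonant).
Each unlicensed consonant becomes the onset of a new syllable: /p/ → /pɔ/, /x/ → /xɔ/, /h/ → /hu/.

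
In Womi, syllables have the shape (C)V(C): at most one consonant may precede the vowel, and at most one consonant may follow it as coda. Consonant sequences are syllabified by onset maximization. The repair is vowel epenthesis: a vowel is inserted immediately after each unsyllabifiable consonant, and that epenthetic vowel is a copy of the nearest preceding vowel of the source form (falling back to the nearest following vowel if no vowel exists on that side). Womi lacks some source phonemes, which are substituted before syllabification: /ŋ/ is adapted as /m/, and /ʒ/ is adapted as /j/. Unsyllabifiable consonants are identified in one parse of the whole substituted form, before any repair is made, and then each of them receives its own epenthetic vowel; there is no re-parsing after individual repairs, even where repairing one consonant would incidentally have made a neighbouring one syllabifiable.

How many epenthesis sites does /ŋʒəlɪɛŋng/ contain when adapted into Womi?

After substitution the input is /mjəlɪɛmng/.
The unsyllabifiable consonants are /m/, /n/, /g/; each receives one epenthetic vowel.

3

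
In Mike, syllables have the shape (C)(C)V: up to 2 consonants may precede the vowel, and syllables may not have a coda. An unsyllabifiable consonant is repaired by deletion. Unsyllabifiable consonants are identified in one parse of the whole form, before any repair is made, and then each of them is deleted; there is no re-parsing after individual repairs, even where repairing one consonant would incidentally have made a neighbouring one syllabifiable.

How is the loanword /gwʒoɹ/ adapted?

The consonants /g/, /ɹ/ cannot be parsed into a legal (C)(C)V syllable (no codas are permitted; onsets may contain at most 2 consonants).
Deletion applies to /g/, /ɹ/.

wʒo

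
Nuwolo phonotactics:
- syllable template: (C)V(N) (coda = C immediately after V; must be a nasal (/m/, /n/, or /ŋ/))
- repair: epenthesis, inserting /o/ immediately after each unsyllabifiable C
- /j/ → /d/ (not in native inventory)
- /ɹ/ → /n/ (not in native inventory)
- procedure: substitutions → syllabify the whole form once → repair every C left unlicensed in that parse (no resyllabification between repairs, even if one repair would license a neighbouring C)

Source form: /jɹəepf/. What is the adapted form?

donəepofo

Substitution: /j/ → /d/, /ɹ/ → /n/, giving /dnəepf/.
Under (C)V(N), the unsyllabifiable consonants are /d/, /p/, /f/ (only a nasal (/m/, /n/, or /ŋ/) is licensed in coda position; onsets are limited to one consonant).
Inserting the epenthetic vowel yields /d/ → /do/, /p/ → /po/, /f/ → /fo/.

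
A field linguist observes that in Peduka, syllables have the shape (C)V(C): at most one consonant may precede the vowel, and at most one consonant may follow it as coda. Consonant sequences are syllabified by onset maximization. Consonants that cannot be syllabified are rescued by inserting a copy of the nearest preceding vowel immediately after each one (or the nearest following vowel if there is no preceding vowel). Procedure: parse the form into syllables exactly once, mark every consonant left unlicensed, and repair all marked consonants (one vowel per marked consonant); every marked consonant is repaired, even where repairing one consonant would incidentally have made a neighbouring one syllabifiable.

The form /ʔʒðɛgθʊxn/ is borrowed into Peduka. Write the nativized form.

ʔɛʒɛðɛgθʊxnʊ

Under (C)V(C), the unsyllabifiable consonants are /ʔ/, /ʒ/, /n/ (at most one coda consonant is licensed; onsets are limited to one consonant).
Inserting the epenthetic vowel yields /ʔ/ → /ʔɛ/, /ʒ/ → /ʒɛ/, /n/ → /nʊ/.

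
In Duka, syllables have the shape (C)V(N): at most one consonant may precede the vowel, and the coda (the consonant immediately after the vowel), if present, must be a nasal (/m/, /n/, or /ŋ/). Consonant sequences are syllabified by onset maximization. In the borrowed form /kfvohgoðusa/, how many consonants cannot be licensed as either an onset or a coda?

Under (C)V(N), the unsyllabifiable consonants are /k/, /f/, /h/ (only a nasal (/m/, /n/, or /ŋ/) is licensed in coda position; onsets are limited to one consonant).

3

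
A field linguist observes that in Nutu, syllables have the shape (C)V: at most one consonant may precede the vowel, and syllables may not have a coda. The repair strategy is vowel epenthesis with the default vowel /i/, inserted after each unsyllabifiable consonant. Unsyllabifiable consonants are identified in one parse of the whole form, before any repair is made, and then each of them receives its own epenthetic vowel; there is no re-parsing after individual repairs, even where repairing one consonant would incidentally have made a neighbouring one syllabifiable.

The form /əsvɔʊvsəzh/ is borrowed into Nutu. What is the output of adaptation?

Syllabifying with onset maximization leaves /s/, /v/, /z/, /h/ stranded (no codas are permitted; onsets are limited to one consonant).
Inserting the epenthetic vowel yields /s/ → /si/, /v/ → /vi/, /z/ → /zi/, /h/ → /hi/.

əsivɔʊvisəzihi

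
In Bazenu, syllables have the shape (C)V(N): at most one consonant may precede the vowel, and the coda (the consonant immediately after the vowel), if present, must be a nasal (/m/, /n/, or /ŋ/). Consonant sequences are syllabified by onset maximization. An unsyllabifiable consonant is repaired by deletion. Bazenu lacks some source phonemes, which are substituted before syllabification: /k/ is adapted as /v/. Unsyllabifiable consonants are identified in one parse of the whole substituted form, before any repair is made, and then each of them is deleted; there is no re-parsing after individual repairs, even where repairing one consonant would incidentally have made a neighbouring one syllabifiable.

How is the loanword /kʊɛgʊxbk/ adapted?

Substitution: /k/ → /v/, giving /vʊɛgʊxbv/.
Under (C)V(N), the unsyllabifiable consonants are /x/, /b/, /v/ (only a nasal (/m/, /n/, or /ŋ/) is licensed in coda position; onsets are limited to one consonant).
Deleting the stranded consonants removes /x/, /b/, /v/.

vʊɛgʊ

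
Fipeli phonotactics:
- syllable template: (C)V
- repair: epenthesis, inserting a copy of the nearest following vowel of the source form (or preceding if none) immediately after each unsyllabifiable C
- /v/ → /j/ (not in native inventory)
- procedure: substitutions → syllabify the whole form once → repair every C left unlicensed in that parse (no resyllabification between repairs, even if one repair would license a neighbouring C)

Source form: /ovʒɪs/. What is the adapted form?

Substitution: /v/ → /j/, giving /ojʒɪs/.
Syllabifying with onset maximization leaves /j/, /s/ stranded (no codas are permitted; onsets are limited to one consonant).
Each unlicensed consonant becomes the onset of a new syllable: /j/ → /jɪ/, /s/ → /sɪ/.

ojɪʒɪsɪ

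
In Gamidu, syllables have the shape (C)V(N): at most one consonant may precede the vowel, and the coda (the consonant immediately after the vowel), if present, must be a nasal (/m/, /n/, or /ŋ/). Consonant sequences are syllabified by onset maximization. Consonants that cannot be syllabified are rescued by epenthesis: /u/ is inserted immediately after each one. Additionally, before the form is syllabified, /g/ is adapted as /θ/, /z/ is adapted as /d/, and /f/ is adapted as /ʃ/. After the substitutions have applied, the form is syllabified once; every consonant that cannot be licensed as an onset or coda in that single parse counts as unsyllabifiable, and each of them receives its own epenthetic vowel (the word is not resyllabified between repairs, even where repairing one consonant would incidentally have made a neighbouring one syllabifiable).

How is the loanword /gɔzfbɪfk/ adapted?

Substitution: /g/ → /θ/, /z/ → /d/, /f/ → /ʃ/, giving /θɔdʃbɪʃk/.
Under (C)V(N), the unsyllabifiable consonants are /d/, /ʃ/, /ʃ/, /k/ (only a nasal (/m/, /n/, or /ŋ/) is licensed in coda position; onsets are limited to one consonant).
Inserting the epenthetic vowel yields /d/ → /du/, /ʃ/ → /ʃu/, /ʃ/ → /ʃu/, /k/ → /ku/.

θɔduʃubɪʃuku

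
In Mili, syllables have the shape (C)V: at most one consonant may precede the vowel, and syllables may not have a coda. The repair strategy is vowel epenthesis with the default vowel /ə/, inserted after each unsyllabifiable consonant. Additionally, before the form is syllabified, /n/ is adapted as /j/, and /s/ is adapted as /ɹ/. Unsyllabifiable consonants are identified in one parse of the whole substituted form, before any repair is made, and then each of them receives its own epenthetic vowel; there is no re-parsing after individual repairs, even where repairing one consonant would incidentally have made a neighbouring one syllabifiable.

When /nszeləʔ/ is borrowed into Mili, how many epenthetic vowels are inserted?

After substitution the input is /jɹzeləʔ/.
The unsyllabifiable consonants are /j/, /ɹ/, /ʔ/; each receives one epenthetic vowel.

3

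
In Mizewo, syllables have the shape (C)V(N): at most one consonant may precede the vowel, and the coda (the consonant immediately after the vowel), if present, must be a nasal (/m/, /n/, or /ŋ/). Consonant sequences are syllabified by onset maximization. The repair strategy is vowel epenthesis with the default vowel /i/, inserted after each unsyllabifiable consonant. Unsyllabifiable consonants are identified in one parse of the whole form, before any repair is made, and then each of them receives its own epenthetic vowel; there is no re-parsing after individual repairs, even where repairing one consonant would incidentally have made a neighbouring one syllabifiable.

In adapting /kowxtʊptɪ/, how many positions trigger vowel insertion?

The unsyllabifiable consonants are /w/, /x/, /p/; each receives one epenthetic vowel.

3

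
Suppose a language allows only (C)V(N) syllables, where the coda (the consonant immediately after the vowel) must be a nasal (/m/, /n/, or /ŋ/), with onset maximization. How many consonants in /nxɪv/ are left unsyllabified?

2

The consonants /n/, /v/ cannot be parsed into a legal (C)V(N) syllable (only a nasal (/m/, /n/, or /ŋ/) is licensed in coda position; onsets are limited to one consonant).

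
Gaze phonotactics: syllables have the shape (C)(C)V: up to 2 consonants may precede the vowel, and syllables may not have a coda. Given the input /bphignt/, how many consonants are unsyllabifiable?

4

Under (C)(C)V, the unsyllabifiable consonants are /b/, /g/, /n/, /t/ (no codas are permitted; onsets may contain at most 2 consonants).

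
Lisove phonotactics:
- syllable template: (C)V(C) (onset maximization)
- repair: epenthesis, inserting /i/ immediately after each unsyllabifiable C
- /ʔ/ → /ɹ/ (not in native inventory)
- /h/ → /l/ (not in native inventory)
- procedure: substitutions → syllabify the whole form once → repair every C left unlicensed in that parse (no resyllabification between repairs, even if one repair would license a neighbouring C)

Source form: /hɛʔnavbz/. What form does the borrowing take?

Substitution: /h/ → /l/, /ʔ/ → /ɹ/, giving /lɛɹnavbz/.
Under (C)V(C), the unsyllabifiable consonants are /b/, /z/ (at most one coda consonant is licensed; onsets are limited to one consonant).
Inserting the epenthetic vowel yields /b/ → /bi/, /z/ → /zi/.

lɛɹnavbizi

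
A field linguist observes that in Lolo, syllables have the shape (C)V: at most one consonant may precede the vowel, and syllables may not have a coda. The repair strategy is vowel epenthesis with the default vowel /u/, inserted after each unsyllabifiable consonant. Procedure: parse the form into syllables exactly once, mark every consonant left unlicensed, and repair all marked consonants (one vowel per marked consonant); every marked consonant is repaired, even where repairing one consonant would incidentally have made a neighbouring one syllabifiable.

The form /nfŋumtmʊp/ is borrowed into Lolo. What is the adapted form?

Syllabifying with onset maximization leaves /n/, /f/, /m/, /t/, /p/ stranded (no codas are permitted; onsets are limited to one consonant).
Epenthesis after each stranded consonant: /n/ → /nu/, /f/ → /fu/, /m/ → /mu/, /t/ → /tu/, /p/ → /pu/.

nufuŋumutumʊpu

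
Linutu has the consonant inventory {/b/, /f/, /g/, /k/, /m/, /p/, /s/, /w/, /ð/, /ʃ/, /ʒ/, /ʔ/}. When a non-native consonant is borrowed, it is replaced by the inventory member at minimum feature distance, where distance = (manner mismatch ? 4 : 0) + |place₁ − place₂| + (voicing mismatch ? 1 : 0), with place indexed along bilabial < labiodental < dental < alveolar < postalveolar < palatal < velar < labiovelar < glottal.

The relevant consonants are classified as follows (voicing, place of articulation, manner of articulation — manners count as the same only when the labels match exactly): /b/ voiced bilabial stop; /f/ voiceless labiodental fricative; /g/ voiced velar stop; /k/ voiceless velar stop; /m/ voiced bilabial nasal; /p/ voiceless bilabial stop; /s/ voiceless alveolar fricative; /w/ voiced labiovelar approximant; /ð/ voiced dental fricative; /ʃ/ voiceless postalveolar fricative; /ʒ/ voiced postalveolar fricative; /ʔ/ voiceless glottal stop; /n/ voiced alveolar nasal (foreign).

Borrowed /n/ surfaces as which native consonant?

/m/ is closest: same manner (nasal), place distance 3 (alveolar→bilabial), same voicing; total 3. Next closest is /s/ at distance 5.

m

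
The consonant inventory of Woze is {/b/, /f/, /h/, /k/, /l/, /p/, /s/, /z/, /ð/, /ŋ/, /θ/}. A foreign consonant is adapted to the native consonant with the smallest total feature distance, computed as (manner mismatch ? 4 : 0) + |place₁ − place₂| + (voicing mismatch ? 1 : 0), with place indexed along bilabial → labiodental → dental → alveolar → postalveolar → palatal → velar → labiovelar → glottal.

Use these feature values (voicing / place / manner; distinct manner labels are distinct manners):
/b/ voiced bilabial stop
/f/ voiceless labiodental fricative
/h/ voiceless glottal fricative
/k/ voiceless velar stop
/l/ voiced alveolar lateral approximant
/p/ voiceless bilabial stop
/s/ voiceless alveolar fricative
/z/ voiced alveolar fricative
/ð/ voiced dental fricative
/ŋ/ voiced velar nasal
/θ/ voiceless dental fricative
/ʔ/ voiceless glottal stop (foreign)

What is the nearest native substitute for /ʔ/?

k

/k/ is closest: same manner (stop), place distance 2 (glottal→velar), same voicing; total 2. Next closest is /h/ at distance 4.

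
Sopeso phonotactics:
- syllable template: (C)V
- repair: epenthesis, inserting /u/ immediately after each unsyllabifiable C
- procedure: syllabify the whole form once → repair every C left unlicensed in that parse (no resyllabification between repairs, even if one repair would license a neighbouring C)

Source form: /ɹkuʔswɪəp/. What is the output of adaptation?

ɹukuʔusuwɪəpu

Syllabifying with onset maximization leaves /ɹ/, /ʔ/, /s/, /p/ stranded (no codas are permitted; onsets are limited to one consonant).
Inserting the epenthetic vowel yields /ɹ/ → /ɹu/, /ʔ/ → /ʔu/, /s/ → /su/, /p/ → /pu/.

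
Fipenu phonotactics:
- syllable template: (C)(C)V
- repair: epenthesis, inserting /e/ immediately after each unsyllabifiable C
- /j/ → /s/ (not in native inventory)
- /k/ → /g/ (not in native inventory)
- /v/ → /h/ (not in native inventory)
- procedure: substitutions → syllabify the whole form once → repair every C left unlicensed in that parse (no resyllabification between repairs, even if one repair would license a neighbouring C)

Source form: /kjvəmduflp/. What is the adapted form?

geshəmdufelepe

Substitution: /k/ → /g/, /j/ → /s/, /v/ → /h/, giving /gshəmduflp/.
The consonants /g/, /f/, /l/, /p/ cannot be parsed into a legal (C)(C)V syllable (no codas are permitted; onsets may contain at most 2 consonants).
Epenthesis after each stranded consonant: /g/ → /ge/, /f/ → /fe/, /l/ → /le/, /p/ → /pe/.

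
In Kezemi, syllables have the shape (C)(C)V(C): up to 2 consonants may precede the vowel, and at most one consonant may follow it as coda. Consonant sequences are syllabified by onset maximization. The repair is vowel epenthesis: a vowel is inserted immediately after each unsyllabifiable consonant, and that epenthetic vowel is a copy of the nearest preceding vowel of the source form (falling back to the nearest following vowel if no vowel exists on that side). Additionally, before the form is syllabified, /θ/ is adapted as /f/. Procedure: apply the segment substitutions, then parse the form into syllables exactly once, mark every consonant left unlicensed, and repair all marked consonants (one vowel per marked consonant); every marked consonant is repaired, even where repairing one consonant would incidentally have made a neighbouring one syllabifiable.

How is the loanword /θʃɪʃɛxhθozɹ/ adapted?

fʃɪʃɛxhfozɹo

Substitution: /θ/ → /f/, giving /fʃɪʃɛxhfozɹ/.
Syllabifying with onset maximization leaves /ɹ/ stranded (at most one coda consonant is licensed; onsets may contain at most 2 consonants).
Epenthesis after each stranded consonant: /ɹ/ → /ɹo/.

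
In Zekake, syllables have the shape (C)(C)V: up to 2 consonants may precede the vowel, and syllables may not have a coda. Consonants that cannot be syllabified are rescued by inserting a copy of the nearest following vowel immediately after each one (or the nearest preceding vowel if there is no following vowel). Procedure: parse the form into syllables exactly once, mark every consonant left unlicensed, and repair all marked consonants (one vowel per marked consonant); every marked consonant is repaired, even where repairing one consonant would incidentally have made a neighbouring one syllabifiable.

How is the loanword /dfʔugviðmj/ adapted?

Syllabifying with onset maximization leaves /d/, /ð/, /m/, /j/ stranded (no codas are permitted; onsets may contain at most 2 consonants).
Inserting the epenthetic vowel yields /d/ → /du/, /ð/ → /ði/, /m/ → /mi/, /j/ → /ji/.

dufʔugviðimiji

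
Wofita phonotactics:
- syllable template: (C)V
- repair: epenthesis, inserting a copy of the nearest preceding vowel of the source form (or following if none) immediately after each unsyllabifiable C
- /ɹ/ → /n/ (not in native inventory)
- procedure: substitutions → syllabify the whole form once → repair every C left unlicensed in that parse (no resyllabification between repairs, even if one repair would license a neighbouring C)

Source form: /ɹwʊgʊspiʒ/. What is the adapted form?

nʊwʊgʊsʊpiʒi

Substitution: /ɹ/ → /n/, giving /nwʊgʊspiʒ/.
Syllabifying with onset maximization leaves /n/, /s/, /ʒ/ stranded (no codas are permitted; onsets are limited to one consonant).
Inserting the epenthetic vowel yields /n/ → /nʊ/, /s/ → /sʊ/, /ʒ/ → /ʒi/.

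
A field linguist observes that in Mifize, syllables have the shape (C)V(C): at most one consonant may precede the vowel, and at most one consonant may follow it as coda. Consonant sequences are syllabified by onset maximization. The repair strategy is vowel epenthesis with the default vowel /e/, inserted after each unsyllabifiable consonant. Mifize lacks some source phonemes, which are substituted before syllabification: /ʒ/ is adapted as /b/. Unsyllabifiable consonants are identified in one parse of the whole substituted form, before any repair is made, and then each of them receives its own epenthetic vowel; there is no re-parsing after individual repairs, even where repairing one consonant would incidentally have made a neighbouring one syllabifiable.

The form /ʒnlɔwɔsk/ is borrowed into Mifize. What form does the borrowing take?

benelɔwɔske

Substitution: /ʒ/ → /b/, giving /bnlɔwɔsk/.
The consonants /b/, /n/, /k/ cannot be parsed into a legal (C)V(C) syllable (at most one coda consonant is licensed; onsets are limited to one consonant).
Epenthesis after each stranded consonant: /b/ → /be/, /n/ → /ne/, /k/ → /ke/.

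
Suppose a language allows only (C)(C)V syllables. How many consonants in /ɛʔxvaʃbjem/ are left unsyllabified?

The consonants /ʔ/, /ʃ/, /m/ cannot be parsed into a legal (C)(C)V syllable (no codas are permitted; onsets may contain at most 2 consonants).

3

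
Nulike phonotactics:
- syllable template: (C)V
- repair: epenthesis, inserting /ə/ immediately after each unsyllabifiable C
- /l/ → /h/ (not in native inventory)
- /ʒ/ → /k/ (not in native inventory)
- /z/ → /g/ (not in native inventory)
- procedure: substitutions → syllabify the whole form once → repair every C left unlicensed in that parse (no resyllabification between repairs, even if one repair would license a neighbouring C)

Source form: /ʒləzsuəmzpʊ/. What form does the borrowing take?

kəhəgəsuəməgəpʊ

Substitution: /ʒ/ → /k/, /l/ → /h/, /z/ → /g/, giving /khəgsuəmgpʊ/.
Under (C)V, the unsyllabifiable consonants are /k/, /g/, /m/, /g/ (no codas are permitted; onsets are limited to one consonant).
Inserting the epenthetic vowel yields /k/ → /kə/, /g/ → /gə/, /m/ → /mə/, /g/ → /gə/.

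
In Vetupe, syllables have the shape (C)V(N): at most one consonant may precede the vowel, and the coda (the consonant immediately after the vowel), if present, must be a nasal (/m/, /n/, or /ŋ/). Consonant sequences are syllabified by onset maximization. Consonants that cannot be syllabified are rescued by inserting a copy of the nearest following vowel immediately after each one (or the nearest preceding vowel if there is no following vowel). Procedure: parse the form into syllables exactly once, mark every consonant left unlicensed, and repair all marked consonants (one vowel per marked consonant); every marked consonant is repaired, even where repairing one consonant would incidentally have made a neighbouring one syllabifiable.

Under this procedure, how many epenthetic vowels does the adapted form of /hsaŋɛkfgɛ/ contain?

The unsyllabifiable consonants are /h/, /k/, /f/; each receives one epenthetic vowel.

3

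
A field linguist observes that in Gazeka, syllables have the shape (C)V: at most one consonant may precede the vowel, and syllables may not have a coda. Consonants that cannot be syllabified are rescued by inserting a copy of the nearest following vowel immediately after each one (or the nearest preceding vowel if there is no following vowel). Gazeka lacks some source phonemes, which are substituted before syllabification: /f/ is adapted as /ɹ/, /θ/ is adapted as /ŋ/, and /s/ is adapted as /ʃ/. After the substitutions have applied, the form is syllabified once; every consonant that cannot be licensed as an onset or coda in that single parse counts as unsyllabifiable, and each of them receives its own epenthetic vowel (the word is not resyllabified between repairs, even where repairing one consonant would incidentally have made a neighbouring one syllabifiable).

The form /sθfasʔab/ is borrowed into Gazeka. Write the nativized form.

Substitution: /s/ → /ʃ/, /θ/ → /ŋ/, /f/ → /ɹ/, giving /ʃŋɹaʃʔab/.
Syllabifying with onset maximization leaves /ʃ/, /ŋ/, /ʃ/, /b/ stranded (no codas are permitted; onsets are limited to one consonant).
Each unlicensed consonant becomes the onset of a new syllable: /ʃ/ → /ʃa/, /ŋ/ → /ŋa/, /ʃ/ → /ʃa/, /b/ → /ba/.

ʃaŋaɹaʃaʔaba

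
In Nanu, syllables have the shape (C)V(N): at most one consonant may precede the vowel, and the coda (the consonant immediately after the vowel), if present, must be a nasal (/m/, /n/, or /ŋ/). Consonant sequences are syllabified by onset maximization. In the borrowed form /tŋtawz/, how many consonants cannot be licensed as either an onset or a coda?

The consonants /t/, /ŋ/, /w/, /z/ cannot be parsed into a legal (C)V(N) syllable (only a nasal (/m/, /n/, or /ŋ/) is licensed in coda position; onsets are limited to one consonant).

4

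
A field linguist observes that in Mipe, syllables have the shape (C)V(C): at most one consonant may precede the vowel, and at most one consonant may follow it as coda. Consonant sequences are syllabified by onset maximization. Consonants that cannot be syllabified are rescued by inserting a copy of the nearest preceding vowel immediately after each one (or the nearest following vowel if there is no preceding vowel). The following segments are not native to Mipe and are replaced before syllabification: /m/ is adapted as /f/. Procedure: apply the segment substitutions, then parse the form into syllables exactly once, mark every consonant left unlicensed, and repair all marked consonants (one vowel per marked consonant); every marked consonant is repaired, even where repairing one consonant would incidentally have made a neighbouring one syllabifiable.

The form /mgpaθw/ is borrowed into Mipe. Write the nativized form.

Substitution: /m/ → /f/, giving /fgpaθw/.
Syllabifying with onset maximization leaves /f/, /g/, /w/ stranded (at most one coda consonant is licensed; onsets are limited to one consonant).
Inserting the epenthetic vowel yields /f/ → /fa/, /g/ → /ga/, /w/ → /wa/.

fagapaθwa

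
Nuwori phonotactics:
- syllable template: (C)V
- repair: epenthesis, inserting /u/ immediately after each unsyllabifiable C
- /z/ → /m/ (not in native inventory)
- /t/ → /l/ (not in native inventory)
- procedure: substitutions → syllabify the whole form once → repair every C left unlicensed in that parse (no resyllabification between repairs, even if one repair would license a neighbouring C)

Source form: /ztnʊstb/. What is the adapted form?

Substitution: /z/ → /m/, /t/ → /l/, giving /mlnʊslb/.
The consonants /m/, /l/, /s/, /l/, /b/ cannot be parsed into a legal (C)V syllable (no codas are permitted; onsets are limited to one consonant).
Epenthesis after each stranded consonant: /m/ → /mu/, /l/ → /lu/, /s/ → /su/, /l/ → /lu/, /b/ → /bu/.

mulunʊsulubu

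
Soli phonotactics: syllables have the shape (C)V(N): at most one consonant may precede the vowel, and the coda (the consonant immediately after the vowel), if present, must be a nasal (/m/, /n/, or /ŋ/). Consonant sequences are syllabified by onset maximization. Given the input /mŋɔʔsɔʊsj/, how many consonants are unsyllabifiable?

4

Under (C)V(N), the unsyllabifiable consonants are /m/, /ʔ/, /s/, /j/ (only a nasal (/m/, /n/, or /ŋ/) is licensed in coda position; onsets are limited to one consonant).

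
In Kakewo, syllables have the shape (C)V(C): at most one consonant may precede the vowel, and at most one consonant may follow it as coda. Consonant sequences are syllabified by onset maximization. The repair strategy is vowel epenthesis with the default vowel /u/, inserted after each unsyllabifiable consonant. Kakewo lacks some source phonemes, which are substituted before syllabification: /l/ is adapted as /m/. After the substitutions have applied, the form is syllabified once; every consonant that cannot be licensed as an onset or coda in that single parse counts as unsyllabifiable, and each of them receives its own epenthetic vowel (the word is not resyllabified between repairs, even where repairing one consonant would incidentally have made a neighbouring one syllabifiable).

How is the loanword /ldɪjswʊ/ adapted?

Substitution: /l/ → /m/, giving /mdɪjswʊ/.
The consonants /m/, /s/ cannot be parsed into a legal (C)V(C) syllable (at most one coda consonant is licensed; onsets are limited to one consonant).
Epenthesis after each stranded consonant: /m/ → /mu/, /s/ → /su/.

mudɪjsuwʊ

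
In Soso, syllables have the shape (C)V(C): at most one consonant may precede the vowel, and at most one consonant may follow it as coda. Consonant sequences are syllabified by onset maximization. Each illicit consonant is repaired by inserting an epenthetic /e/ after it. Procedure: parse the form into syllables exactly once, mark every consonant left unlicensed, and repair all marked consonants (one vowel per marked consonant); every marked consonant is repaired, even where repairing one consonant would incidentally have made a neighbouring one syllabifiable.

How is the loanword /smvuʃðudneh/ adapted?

Syllabifying with onset maximization leaves /s/, /m/ stranded (at most one coda consonant is licensed; onsets are limited to one consonant).
Epenthesis after each stranded consonant: /s/ → /se/, /m/ → /me/.

semevuʃðudneh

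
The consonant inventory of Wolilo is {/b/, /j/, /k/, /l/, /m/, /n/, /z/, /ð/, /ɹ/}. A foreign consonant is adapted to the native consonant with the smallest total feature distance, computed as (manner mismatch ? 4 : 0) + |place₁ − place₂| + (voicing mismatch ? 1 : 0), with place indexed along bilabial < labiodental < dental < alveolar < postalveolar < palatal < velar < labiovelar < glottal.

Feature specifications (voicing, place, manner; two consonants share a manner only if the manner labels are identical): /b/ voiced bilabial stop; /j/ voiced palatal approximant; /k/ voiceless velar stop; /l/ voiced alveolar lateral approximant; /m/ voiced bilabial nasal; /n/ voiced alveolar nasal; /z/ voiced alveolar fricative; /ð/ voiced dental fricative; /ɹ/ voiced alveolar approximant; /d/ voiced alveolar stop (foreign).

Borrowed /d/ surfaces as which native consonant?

b

/b/ is closest: same manner (stop), place distance 3 (alveolar→bilabial), same voicing; total 3. Next closest is /k/ at distance 4.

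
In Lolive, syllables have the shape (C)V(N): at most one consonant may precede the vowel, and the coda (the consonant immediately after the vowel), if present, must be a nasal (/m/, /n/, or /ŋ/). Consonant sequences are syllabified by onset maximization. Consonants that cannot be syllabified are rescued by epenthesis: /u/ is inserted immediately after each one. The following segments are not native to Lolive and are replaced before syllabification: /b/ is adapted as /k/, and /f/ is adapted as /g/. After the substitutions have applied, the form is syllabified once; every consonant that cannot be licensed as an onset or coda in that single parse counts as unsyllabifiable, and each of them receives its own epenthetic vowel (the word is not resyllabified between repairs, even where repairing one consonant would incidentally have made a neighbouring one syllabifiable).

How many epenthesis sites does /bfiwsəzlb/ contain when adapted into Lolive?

After substitution the input is /kgiwsəzlk/.
The unsyllabifiable consonants are /k/, /w/, /z/, /l/, /k/; each receives one epenthetic vowel.

5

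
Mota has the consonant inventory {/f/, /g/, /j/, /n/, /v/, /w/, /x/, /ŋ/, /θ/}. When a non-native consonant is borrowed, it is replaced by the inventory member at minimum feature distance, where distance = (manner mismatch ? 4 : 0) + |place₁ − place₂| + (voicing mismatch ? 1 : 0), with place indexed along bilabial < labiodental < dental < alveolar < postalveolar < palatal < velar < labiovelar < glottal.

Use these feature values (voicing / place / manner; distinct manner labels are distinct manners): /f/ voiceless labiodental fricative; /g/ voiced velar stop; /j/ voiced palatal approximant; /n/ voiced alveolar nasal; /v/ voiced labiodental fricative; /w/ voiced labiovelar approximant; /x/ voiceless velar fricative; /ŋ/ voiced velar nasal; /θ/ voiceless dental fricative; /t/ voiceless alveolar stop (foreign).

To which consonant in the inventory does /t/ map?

/g/ is closest: same manner (stop), place distance 3 (alveolar→velar), voicing differs (+1); total 4. Next closest is /n/ at distance 5.

g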